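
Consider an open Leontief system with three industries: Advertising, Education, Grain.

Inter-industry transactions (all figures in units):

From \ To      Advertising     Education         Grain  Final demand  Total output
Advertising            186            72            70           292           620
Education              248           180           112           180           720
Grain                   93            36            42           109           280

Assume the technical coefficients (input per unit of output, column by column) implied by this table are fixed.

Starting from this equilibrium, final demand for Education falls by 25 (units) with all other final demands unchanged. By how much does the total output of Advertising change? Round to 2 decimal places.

Δx_A = -6.79

Technical coefficients a_ij = z_ij / X_j:
  a_AA = 186/620 = 0.30, a_EA = 248/620 = 0.40, a_GA = 93/620 = 0.15
  a_AE = 72/720 = 0.10, a_EE = 180/720 = 0.25, a_GE = 36/720 = 0.05
  a_AG = 70/280 = 0.25, a_EG = 112/280 = 0.40, a_GG = 42/280 = 0.15
I − A =
  [   0.70    -0.10    -0.25]
  [  -0.40     0.75    -0.40]
  [  -0.15    -0.05     0.85]
Cofactors of I−A, C_ij = (−1)^(i+j)·(minor ij) (rows/columns in the sector order above):
  C_11 = (0.75)(0.85) − (-0.40)(-0.05) = 0.6175
  C_12 = −[(-0.40)(0.85) − (-0.40)(-0.15)] = 0.4000
  C_13 = (-0.40)(-0.05) − (0.75)(-0.15) = 0.1325
  C_21 = −[(-0.10)(0.85) − (-0.25)(-0.05)] = 0.0975
  C_22 = (0.70)(0.85) − (-0.25)(-0.15) = 0.5575
  C_23 = −[(0.70)(-0.05) − (-0.10)(-0.15)] = 0.0500
  C_31 = (-0.10)(-0.40) − (-0.25)(0.75) = 0.2275
  C_32 = −[(0.70)(-0.40) − (-0.25)(-0.40)] = 0.3800
  C_33 = (0.70)(0.75) − (-0.10)(-0.40) = 0.4850
det(I−A) = Σ_j (I−A)_1j·C_1j = (0.70)(0.6175) + (-0.10)(0.4000) + (-0.25)(0.1325) = 0.359125
adj(I−A) = Cᵀ =
  [ 0.6175   0.0975   0.2275]
  [ 0.4000   0.5575   0.3800]
  [ 0.1325   0.0500   0.4850]
(I − A)⁻¹ = adj(I−A) / det(I−A) ≈
  [   1.7195     0.2715     0.6335]
  [   1.1138     1.5524     1.0581]
  [   0.3690     0.1392     1.3505]
Δx = (I − A)⁻¹ Δd with Δd having -25 in the Education component and 0 elsewhere.
So Δx_A = L_AE · (-25), where L_AE = adj(I−A)_AE / det(I−A) = 0.0975 / 0.359125.
Δx_A = 0.0975 × (-25) / 0.359125 = -2.4375 / 0.359125 ≈ -6.79.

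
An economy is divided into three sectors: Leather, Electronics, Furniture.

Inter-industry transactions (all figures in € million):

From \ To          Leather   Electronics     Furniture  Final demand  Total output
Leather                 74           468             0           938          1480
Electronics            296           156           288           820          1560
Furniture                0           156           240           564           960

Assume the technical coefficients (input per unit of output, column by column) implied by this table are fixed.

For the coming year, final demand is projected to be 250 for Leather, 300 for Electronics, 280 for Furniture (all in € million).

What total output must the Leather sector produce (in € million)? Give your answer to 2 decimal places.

Technical coefficients a_ij = z_ij / X_j:
  a_LL = 74/1480 = 0.05, a_EL = 296/1480 = 0.20, a_FL = 0/1480 = 0.00
  a_LE = 468/1560 = 0.30, a_EE = 156/1560 = 0.10, a_FE = 156/1560 = 0.10
  a_LF = 0/960 = 0.00, a_EF = 288/960 = 0.30, a_FF = 240/960 = 0.25
I − A =
  [   0.95    -0.30     0.00]
  [  -0.20     0.90    -0.30]
  [   0.00    -0.10     0.75]
Cofactors of I−A, C_ij = (−1)^(i+j)·(minor ij) (rows/columns in the sector order above):
  C_11 = (0.90)(0.75) − (-0.30)(-0.10) = 0.6450
  C_12 = −[(-0.20)(0.75) − (-0.30)(0.00)] = 0.1500
  C_13 = (-0.20)(-0.10) − (0.90)(0.00) = 0.0200
  C_21 = −[(-0.30)(0.75) − (0.00)(-0.10)] = 0.2250
  C_22 = (0.95)(0.75) − (0.00)(0.00) = 0.7125
  C_23 = −[(0.95)(-0.10) − (-0.30)(0.00)] = 0.0950
  C_31 = (-0.30)(-0.30) − (0.00)(0.90) = 0.0900
  C_32 = −[(0.95)(-0.30) − (0.00)(-0.20)] = 0.2850
  C_33 = (0.95)(0.90) − (-0.30)(-0.20) = 0.7950
det(I−A) = Σ_j (I−A)_1j·C_1j = (0.95)(0.6450) + (-0.30)(0.1500) + (0.00)(0.0200) = 0.56775
adj(I−A) = Cᵀ =
  [ 0.6450   0.2250   0.0900]
  [ 0.1500   0.7125   0.2850]
  [ 0.0200   0.0950   0.7950]
(I − A)⁻¹ = adj(I−A) / det(I−A) ≈
  [   1.1361     0.3963     0.1585]
  [   0.2642     1.2550     0.5020]
  [   0.0352     0.1673     1.4003]
x = (I − A)⁻¹ d = adj(I−A)·d / det(I−A), with det(I−A) = 0.56775:
  x_L = (0.6450·250 + 0.2250·300 + 0.0900·280) / 0.56775 = 253.95 / 0.56775 ≈ 447.29
  x_E = (0.1500·250 + 0.7125·300 + 0.2850·280) / 0.56775 = 331.05 / 0.56775 ≈ 583.09
  x_F = (0.0200·250 + 0.0950·300 + 0.7950·280) / 0.56775 = 256.10 / 0.56775 ≈ 451.08

x_L = 447.29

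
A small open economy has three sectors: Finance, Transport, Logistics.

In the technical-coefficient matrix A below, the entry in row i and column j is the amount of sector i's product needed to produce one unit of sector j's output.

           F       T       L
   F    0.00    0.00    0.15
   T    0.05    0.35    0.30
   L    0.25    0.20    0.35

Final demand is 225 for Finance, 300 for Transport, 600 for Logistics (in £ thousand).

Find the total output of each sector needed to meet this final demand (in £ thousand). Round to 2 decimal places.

I − A =
  [   1.00     0.00    -0.15]
  [  -0.05     0.65    -0.30]
  [  -0.25    -0.20     0.65]
Cofactors of I−A, C_ij = (−1)^(i+j)·(minor ij) (rows/columns in the sector order above):
  C_11 = (0.65)(0.65) − (-0.30)(-0.20) = 0.3625
  C_12 = −[(-0.05)(0.65) − (-0.30)(-0.25)] = 0.1075
  C_13 = (-0.05)(-0.20) − (0.65)(-0.25) = 0.1725
  C_21 = −[(0.00)(0.65) − (-0.15)(-0.20)] = 0.0300
  C_22 = (1.00)(0.65) − (-0.15)(-0.25) = 0.6125
  C_23 = −[(1.00)(-0.20) − (0.00)(-0.25)] = 0.2000
  C_31 = (0.00)(-0.30) − (-0.15)(0.65) = 0.0975
  C_32 = −[(1.00)(-0.30) − (-0.15)(-0.05)] = 0.3075
  C_33 = (1.00)(0.65) − (0.00)(-0.05) = 0.6500
det(I−A) = Σ_j (I−A)_1j·C_1j = (1.00)(0.3625) + (0.00)(0.1075) + (-0.15)(0.1725) = 0.336625
adj(I−A) = Cᵀ =
  [ 0.3625   0.0300   0.0975]
  [ 0.1075   0.6125   0.3075]
  [ 0.1725   0.2000   0.6500]
(I − A)⁻¹ = adj(I−A) / det(I−A) ≈
  [   1.0769     0.0891     0.2896]
  [   0.3193     1.8195     0.9135]
  [   0.5124     0.5941     1.9309]
x = (I − A)⁻¹ d = adj(I−A)·d / det(I−A), with det(I−A) = 0.336625:
  x_F = (0.3625·225 + 0.0300·300 + 0.0975·600) / 0.336625 = 149.0625 / 0.336625 ≈ 442.81
  x_T = (0.1075·225 + 0.6125·300 + 0.3075·600) / 0.336625 = 392.4375 / 0.336625 ≈ 1165.80
  x_L = (0.1725·225 + 0.2000·300 + 0.6500·600) / 0.336625 = 488.8125 / 0.336625 ≈ 1452.10

x_F = 442.81, x_T = 1165.80, x_L = 1452.10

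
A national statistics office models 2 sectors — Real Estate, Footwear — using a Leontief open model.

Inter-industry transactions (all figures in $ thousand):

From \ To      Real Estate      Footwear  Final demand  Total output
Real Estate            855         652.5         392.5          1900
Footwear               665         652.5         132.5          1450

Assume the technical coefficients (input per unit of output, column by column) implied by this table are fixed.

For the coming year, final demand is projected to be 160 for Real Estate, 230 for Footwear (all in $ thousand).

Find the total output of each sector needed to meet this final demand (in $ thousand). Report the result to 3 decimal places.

x_1 = 1320.690, x_2 = 1258.621

Technical coefficients a_ij = z_ij / X_j:
  a_11 = 855/1900 = 0.45, a_21 = 665/1900 = 0.35
  a_12 = 652.5/1450 = 0.45, a_22 = 652.5/1450 = 0.45
I − A =
  [   0.55    -0.45]
  [  -0.35     0.55]
det(I−A) = (0.55)(0.55) − (-0.45)(-0.35) = 0.1450
adj(I−A) = [[0.55, 0.45], [0.35, 0.55]]
(I − A)⁻¹ = adj(I−A) / det(I−A) ≈
  [   3.7931     3.1034]
  [   2.4138     3.7931]
x = (I − A)⁻¹ d = adj(I−A)·d / det(I−A), with det(I−A) = 0.1450:
  x_1 = (0.55·160 + 0.45·230) / 0.1450 = 191.50 / 0.1450 ≈ 1320.690
  x_2 = (0.35·160 + 0.55·230) / 0.1450 = 182.50 / 0.1450 ≈ 1258.621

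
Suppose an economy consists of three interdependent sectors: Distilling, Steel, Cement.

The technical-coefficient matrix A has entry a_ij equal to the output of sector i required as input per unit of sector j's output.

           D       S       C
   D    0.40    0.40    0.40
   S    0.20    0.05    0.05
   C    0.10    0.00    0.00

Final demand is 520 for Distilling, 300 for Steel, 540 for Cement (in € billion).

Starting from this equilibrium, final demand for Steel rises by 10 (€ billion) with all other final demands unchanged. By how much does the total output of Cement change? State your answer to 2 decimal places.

I − A =
  [   0.60    -0.40    -0.40]
  [  -0.20     0.95    -0.05]
  [  -0.10     0.00     1.00]
Cofactors of I−A, C_ij = (−1)^(i+j)·(minor ij) (rows/columns in the sector order above):
  C_11 = (0.95)(1.00) − (-0.05)(0.00) = 0.9500
  C_12 = −[(-0.20)(1.00) − (-0.05)(-0.10)] = 0.2050
  C_13 = (-0.20)(0.00) − (0.95)(-0.10) = 0.0950
  C_21 = −[(-0.40)(1.00) − (-0.40)(0.00)] = 0.4000
  C_22 = (0.60)(1.00) − (-0.40)(-0.10) = 0.5600
  C_23 = −[(0.60)(0.00) − (-0.40)(-0.10)] = 0.0400
  C_31 = (-0.40)(-0.05) − (-0.40)(0.95) = 0.4000
  C_32 = −[(0.60)(-0.05) − (-0.40)(-0.20)] = 0.1100
  C_33 = (0.60)(0.95) − (-0.40)(-0.20) = 0.4900
det(I−A) = Σ_j (I−A)_1j·C_1j = (0.60)(0.9500) + (-0.40)(0.2050) + (-0.40)(0.0950) = 0.4500
adj(I−A) = Cᵀ =
  [ 0.9500   0.4000   0.4000]
  [ 0.2050   0.5600   0.1100]
  [ 0.0950   0.0400   0.4900]
(I − A)⁻¹ = adj(I−A) / det(I−A) ≈
  [   2.1111     0.8889     0.8889]
  [   0.4556     1.2444     0.2444]
  [   0.2111     0.0889     1.0889]
Δx = (I − A)⁻¹ Δd with Δd having +10 in the Steel component and 0 elsewhere.
So Δx_C = L_CS · (+10), where L_CS = adj(I−A)_CS / det(I−A) = 0.0400 / 0.4500.
Δx_C = 0.0400 × (+10) / 0.4500 = 0.40 / 0.4500 ≈ 0.89.

Δx_C = 0.89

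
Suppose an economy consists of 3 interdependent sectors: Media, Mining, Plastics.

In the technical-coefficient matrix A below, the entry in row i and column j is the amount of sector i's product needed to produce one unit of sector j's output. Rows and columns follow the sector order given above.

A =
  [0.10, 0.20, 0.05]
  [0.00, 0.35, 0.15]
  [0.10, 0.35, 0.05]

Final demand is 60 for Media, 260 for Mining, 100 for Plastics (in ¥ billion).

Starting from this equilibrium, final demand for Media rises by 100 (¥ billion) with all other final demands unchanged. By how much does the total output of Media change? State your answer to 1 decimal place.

Δx_1 = 112.5

I − A =
  [   0.90    -0.20    -0.05]
  [   0.00     0.65    -0.15]
  [  -0.10    -0.35     0.95]
Cofactors of I−A, C_ij = (−1)^(i+j)·(minor ij) (rows/columns in the sector order above):
  C_11 = (0.65)(0.95) − (-0.15)(-0.35) = 0.5650
  C_12 = −[(0.00)(0.95) − (-0.15)(-0.10)] = 0.0150
  C_13 = (0.00)(-0.35) − (0.65)(-0.10) = 0.0650
  C_21 = −[(-0.20)(0.95) − (-0.05)(-0.35)] = 0.2075
  C_22 = (0.90)(0.95) − (-0.05)(-0.10) = 0.8500
  C_23 = −[(0.90)(-0.35) − (-0.20)(-0.10)] = 0.3350
  C_31 = (-0.20)(-0.15) − (-0.05)(0.65) = 0.0625
  C_32 = −[(0.90)(-0.15) − (-0.05)(0.00)] = 0.1350
  C_33 = (0.90)(0.65) − (-0.20)(0.00) = 0.5850
det(I−A) = Σ_j (I−A)_1j·C_1j = (0.90)(0.5650) + (-0.20)(0.0150) + (-0.05)(0.0650) = 0.50225
adj(I−A) = Cᵀ =
  [ 0.5650   0.2075   0.0625]
  [ 0.0150   0.8500   0.1350]
  [ 0.0650   0.3350   0.5850]
(I − A)⁻¹ = adj(I−A) / det(I−A) ≈
  [   1.1249     0.4131     0.1244]
  [   0.0299     1.6924     0.2688]
  [   0.1294     0.6670     1.1648]
Δx = (I − A)⁻¹ Δd with Δd having +100 in the Media component and 0 elsewhere.
So Δx_1 = L_11 · (+100), where L_11 = adj(I−A)_11 / det(I−A) = 0.5650 / 0.50225.
Δx_1 = 0.5650 × (+100) / 0.50225 = 56.50 / 0.50225 ≈ 112.5.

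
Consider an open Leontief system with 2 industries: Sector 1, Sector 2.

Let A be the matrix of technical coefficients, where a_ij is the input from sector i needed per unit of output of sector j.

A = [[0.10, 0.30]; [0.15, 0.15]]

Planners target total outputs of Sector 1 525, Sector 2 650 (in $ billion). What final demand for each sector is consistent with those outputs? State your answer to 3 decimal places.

I − A =
  [   0.90    -0.30]
  [  -0.15     0.85]
d = (I − A) x:
  d_1 = (+0.90)·525 + (-0.30)·650 = 277.500
  d_2 = (-0.15)·525 + (+0.85)·650 = 473.750

d_1 = 277.500, d_2 = 473.750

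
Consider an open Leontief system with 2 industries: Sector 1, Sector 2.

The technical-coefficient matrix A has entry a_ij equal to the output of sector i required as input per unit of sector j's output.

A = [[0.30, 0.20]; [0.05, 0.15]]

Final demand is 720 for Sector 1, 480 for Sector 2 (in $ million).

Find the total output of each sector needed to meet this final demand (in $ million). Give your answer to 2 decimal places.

x_1 = 1210.26, x_2 = 635.90

I − A =
  [   0.70    -0.20]
  [  -0.05     0.85]
det(I−A) = (0.70)(0.85) − (-0.20)(-0.05) = 0.5850
adj(I−A) = [[0.85, 0.20], [0.05, 0.70]]
(I − A)⁻¹ = adj(I−A) / det(I−A) ≈
  [   1.4530     0.3419]
  [   0.0855     1.1966]
x = (I − A)⁻¹ d = adj(I−A)·d / det(I−A), with det(I−A) = 0.5850:
  x_1 = (0.85·720 + 0.20·480) / 0.5850 = 708.00 / 0.5850 ≈ 1210.26
  x_2 = (0.05·720 + 0.70·480) / 0.5850 = 372.00 / 0.5850 ≈ 635.90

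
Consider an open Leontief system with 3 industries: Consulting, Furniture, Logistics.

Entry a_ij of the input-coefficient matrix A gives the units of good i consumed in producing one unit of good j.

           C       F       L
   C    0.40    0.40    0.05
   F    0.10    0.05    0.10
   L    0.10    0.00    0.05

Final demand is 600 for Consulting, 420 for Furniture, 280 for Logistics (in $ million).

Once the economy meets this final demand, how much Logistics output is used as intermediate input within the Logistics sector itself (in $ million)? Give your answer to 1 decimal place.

z_LL = 22.5

I − A =
  [   0.60    -0.40    -0.05]
  [  -0.10     0.95    -0.10]
  [  -0.10     0.00     0.95]
Cofactors of I−A, C_ij = (−1)^(i+j)·(minor ij) (rows/columns in the sector order above):
  C_11 = (0.95)(0.95) − (-0.10)(0.00) = 0.9025
  C_12 = −[(-0.10)(0.95) − (-0.10)(-0.10)] = 0.1050
  C_13 = (-0.10)(0.00) − (0.95)(-0.10) = 0.0950
  C_21 = −[(-0.40)(0.95) − (-0.05)(0.00)] = 0.3800
  C_22 = (0.60)(0.95) − (-0.05)(-0.10) = 0.5650
  C_23 = −[(0.60)(0.00) − (-0.40)(-0.10)] = 0.0400
  C_31 = (-0.40)(-0.10) − (-0.05)(0.95) = 0.0875
  C_32 = −[(0.60)(-0.10) − (-0.05)(-0.10)] = 0.0650
  C_33 = (0.60)(0.95) − (-0.40)(-0.10) = 0.5300
det(I−A) = Σ_j (I−A)_1j·C_1j = (0.60)(0.9025) + (-0.40)(0.1050) + (-0.05)(0.0950) = 0.49475
adj(I−A) = Cᵀ =
  [ 0.9025   0.3800   0.0875]
  [ 0.1050   0.5650   0.0650]
  [ 0.0950   0.0400   0.5300]
(I − A)⁻¹ = adj(I−A) / det(I−A) ≈
  [   1.8242     0.7681     0.1769]
  [   0.2122     1.1420     0.1314]
  [   0.1920     0.0808     1.0712]
First solve x = (I − A)⁻¹ d = adj(I−A)·d / det(I−A); in particular x_L = (0.0950·600 + 0.0400·420 + 0.5300·280) / 0.49475 = 222.20 / 0.49475 ≈ 449.116.
Intermediate flow from L to L: z_LL = a_LL · x_L = 0.05 × 222.20 / 0.49475 = 11.11 / 0.49475 ≈ 22.5.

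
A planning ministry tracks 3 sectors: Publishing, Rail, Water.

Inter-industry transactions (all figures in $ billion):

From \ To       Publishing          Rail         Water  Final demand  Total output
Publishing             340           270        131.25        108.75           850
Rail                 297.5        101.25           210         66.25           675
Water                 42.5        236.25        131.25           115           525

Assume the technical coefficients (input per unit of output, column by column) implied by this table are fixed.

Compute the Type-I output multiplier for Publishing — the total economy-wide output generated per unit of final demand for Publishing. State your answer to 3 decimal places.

m_1 = 6.551

Technical coefficients a_ij = z_ij / X_j:
  a_11 = 340/850 = 0.40, a_21 = 297.5/850 = 0.35, a_31 = 42.5/850 = 0.05
  a_12 = 270/675 = 0.40, a_22 = 101.25/675 = 0.15, a_32 = 236.25/675 = 0.35
  a_13 = 131.25/525 = 0.25, a_23 = 210/525 = 0.40, a_33 = 131.25/525 = 0.25
I − A =
  [   0.60    -0.40    -0.25]
  [  -0.35     0.85    -0.40]
  [  -0.05    -0.35     0.75]
Cofactors of I−A, C_ij = (−1)^(i+j)·(minor ij) (rows/columns in the sector order above):
  C_11 = (0.85)(0.75) − (-0.40)(-0.35) = 0.4975
  C_12 = −[(-0.35)(0.75) − (-0.40)(-0.05)] = 0.2825
  C_13 = (-0.35)(-0.35) − (0.85)(-0.05) = 0.1650
  C_21 = −[(-0.40)(0.75) − (-0.25)(-0.35)] = 0.3875
  C_22 = (0.60)(0.75) − (-0.25)(-0.05) = 0.4375
  C_23 = −[(0.60)(-0.35) − (-0.40)(-0.05)] = 0.2300
  C_31 = (-0.40)(-0.40) − (-0.25)(0.85) = 0.3725
  C_32 = −[(0.60)(-0.40) − (-0.25)(-0.35)] = 0.3275
  C_33 = (0.60)(0.85) − (-0.40)(-0.35) = 0.3700
det(I−A) = Σ_j (I−A)_1j·C_1j = (0.60)(0.4975) + (-0.40)(0.2825) + (-0.25)(0.1650) = 0.14425
adj(I−A) = Cᵀ =
  [ 0.4975   0.3875   0.3725]
  [ 0.2825   0.4375   0.3275]
  [ 0.1650   0.2300   0.3700]
(I − A)⁻¹ = adj(I−A) / det(I−A) ≈
  [   3.4489     2.6863     2.5823]
  [   1.9584     3.0329     2.2704]
  [   1.1438     1.5945     2.5650]
The output multiplier for sector j is the column-j sum of the Leontief inverse (I − A)⁻¹ = adj(I−A) / det(I−A).
Column 1 of adj(I−A): (0.4975, 0.2825, 0.1650); det(I−A) = 0.14425.
m_1 = (0.4975 + 0.2825 + 0.1650) / 0.14425 = 0.945 / 0.14425 ≈ 6.551.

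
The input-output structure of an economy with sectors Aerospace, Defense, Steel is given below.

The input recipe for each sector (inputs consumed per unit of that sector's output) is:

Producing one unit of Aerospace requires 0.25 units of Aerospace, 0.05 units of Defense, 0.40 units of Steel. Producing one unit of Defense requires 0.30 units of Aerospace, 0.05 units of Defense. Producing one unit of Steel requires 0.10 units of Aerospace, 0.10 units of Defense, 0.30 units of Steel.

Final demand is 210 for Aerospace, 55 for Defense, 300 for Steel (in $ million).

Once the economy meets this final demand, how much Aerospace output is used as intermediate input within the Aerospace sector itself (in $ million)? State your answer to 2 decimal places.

I − A =
  [   0.75    -0.30    -0.10]
  [  -0.05     0.95    -0.10]
  [  -0.40     0.00     0.70]
Cofactors of I−A, C_ij = (−1)^(i+j)·(minor ij) (rows/columns in the sector order above):
  C_11 = (0.95)(0.70) − (-0.10)(0.00) = 0.6650
  C_12 = −[(-0.05)(0.70) − (-0.10)(-0.40)] = 0.0750
  C_13 = (-0.05)(0.00) − (0.95)(-0.40) = 0.3800
  C_21 = −[(-0.30)(0.70) − (-0.10)(0.00)] = 0.2100
  C_22 = (0.75)(0.70) − (-0.10)(-0.40) = 0.4850
  C_23 = −[(0.75)(0.00) − (-0.30)(-0.40)] = 0.1200
  C_31 = (-0.30)(-0.10) − (-0.10)(0.95) = 0.1250
  C_32 = −[(0.75)(-0.10) − (-0.10)(-0.05)] = 0.0800
  C_33 = (0.75)(0.95) − (-0.30)(-0.05) = 0.6975
det(I−A) = Σ_j (I−A)_1j·C_1j = (0.75)(0.6650) + (-0.30)(0.0750) + (-0.10)(0.3800) = 0.43825
adj(I−A) = Cᵀ =
  [ 0.6650   0.2100   0.1250]
  [ 0.0750   0.4850   0.0800]
  [ 0.3800   0.1200   0.6975]
(I − A)⁻¹ = adj(I−A) / det(I−A) ≈
  [   1.5174     0.4792     0.2852]
  [   0.1711     1.1067     0.1825]
  [   0.8671     0.2738     1.5916]
First solve x = (I − A)⁻¹ d = adj(I−A)·d / det(I−A); in particular x_1 = (0.6650·210 + 0.2100·55 + 0.1250·300) / 0.43825 = 188.70 / 0.43825 ≈ 430.5762.
Intermediate flow from 1 to 1: z_11 = a_11 · x_1 = 0.25 × 188.70 / 0.43825 = 47.175 / 0.43825 ≈ 107.64.

z_11 = 107.64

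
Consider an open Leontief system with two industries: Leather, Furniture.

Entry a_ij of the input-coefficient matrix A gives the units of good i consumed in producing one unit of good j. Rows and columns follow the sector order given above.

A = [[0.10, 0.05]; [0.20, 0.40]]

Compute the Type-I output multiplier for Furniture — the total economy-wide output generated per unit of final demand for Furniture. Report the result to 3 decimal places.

m_F = 1.792

I − A =
  [   0.90    -0.05]
  [  -0.20     0.60]
det(I−A) = (0.90)(0.60) − (-0.05)(-0.20) = 0.5300
adj(I−A) = [[0.60, 0.05], [0.20, 0.90]]
(I − A)⁻¹ = adj(I−A) / det(I−A) ≈
  [   1.1321     0.0943]
  [   0.3774     1.6981]
The output multiplier for sector j is the column-j sum of the Leontief inverse (I − A)⁻¹ = adj(I−A) / det(I−A).
Column F of adj(I−A): (0.05, 0.90); det(I−A) = 0.5300.
m_F = (0.05 + 0.90) / 0.5300 = 0.95 / 0.5300 ≈ 1.792.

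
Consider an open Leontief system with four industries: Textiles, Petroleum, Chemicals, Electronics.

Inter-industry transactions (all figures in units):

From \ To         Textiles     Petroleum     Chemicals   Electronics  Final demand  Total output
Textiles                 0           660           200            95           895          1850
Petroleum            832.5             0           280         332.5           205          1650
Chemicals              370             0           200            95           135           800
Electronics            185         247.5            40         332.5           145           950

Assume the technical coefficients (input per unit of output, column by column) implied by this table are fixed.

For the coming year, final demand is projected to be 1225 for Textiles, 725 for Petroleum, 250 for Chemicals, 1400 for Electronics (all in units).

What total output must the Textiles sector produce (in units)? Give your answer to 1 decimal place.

x_T = 3907.0

Technical coefficients a_ij = z_ij / X_j:
  a_TT = 0/1850 = 0.00, a_PT = 832.5/1850 = 0.45, a_CT = 370/1850 = 0.20, a_ET = 185/1850 = 0.10
  a_TP = 660/1650 = 0.40, a_PP = 0/1650 = 0.00, a_CP = 0/1650 = 0.00, a_EP = 247.5/1650 = 0.15
  a_TC = 200/800 = 0.25, a_PC = 280/800 = 0.35, a_CC = 200/800 = 0.25, a_EC = 40/800 = 0.05
  a_TE = 95/950 = 0.10, a_PE = 332.5/950 = 0.35, a_CE = 95/950 = 0.10, a_EE = 332.5/950 = 0.35
I − A =
  [   1.00    -0.40    -0.25    -0.10]
  [  -0.45     1.00    -0.35    -0.35]
  [  -0.20     0.00     0.75    -0.10]
  [  -0.10    -0.15    -0.05     0.65]
Compute the cofactors C_ij = (−1)^(i+j)·(3×3 minor ij) of I−A; the adjugate is their transpose:
adj(I−A) = Cᵀ =
  [ 0.437875   0.208000   0.257625   0.219000]
  [ 0.295875   0.439000   0.325625   0.332000]
  [ 0.136250   0.074000   0.449750   0.130000]
  [ 0.146125   0.139000   0.149375   0.537000]
det(I−A) = Σ_j (I−A)_1j·C_1j = (1.00)(0.437875) + (-0.40)(0.295875) + (-0.25)(0.136250) + (-0.10)(0.146125) = 0.27085
(I − A)⁻¹ = adj(I−A) / det(I−A) ≈
  [   1.6167     0.7680     0.9512     0.8086]
  [   1.0924     1.6208     1.2022     1.2258]
  [   0.5030     0.2732     1.6605     0.4800]
  [   0.5395     0.5132     0.5515     1.9826]
x = (I − A)⁻¹ d = adj(I−A)·d / det(I−A), with det(I−A) = 0.27085:
  x_T = (0.437875·1225 + 0.208000·725 + 0.257625·250 + 0.219000·1400) / 0.27085 = 1058.203125 / 0.27085 ≈ 3907.0
  x_P = (0.295875·1225 + 0.439000·725 + 0.325625·250 + 0.332000·1400) / 0.27085 = 1226.928125 / 0.27085 ≈ 4529.9
  x_C = (0.136250·1225 + 0.074000·725 + 0.449750·250 + 0.130000·1400) / 0.27085 = 514.99375 / 0.27085 ≈ 1901.4
  x_E = (0.146125·1225 + 0.139000·725 + 0.149375·250 + 0.537000·1400) / 0.27085 = 1068.921875 / 0.27085 ≈ 3946.5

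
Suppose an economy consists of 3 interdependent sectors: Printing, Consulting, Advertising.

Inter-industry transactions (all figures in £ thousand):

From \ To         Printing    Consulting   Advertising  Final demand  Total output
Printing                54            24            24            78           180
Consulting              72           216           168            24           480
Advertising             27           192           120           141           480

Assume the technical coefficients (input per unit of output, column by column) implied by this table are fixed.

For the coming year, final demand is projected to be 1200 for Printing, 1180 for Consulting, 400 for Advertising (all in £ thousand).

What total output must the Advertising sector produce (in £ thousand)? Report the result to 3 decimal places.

x_3 = 4821.429

Technical coefficients a_ij = z_ij / X_j:
  a_11 = 54/180 = 0.30, a_21 = 72/180 = 0.40, a_31 = 27/180 = 0.15
  a_12 = 24/480 = 0.05, a_22 = 216/480 = 0.45, a_32 = 192/480 = 0.40
  a_13 = 24/480 = 0.05, a_23 = 168/480 = 0.35, a_33 = 120/480 = 0.25
I − A =
  [   0.70    -0.05    -0.05]
  [  -0.40     0.55    -0.35]
  [  -0.15    -0.40     0.75]
Cofactors of I−A, C_ij = (−1)^(i+j)·(minor ij) (rows/columns in the sector order above):
  C_11 = (0.55)(0.75) − (-0.35)(-0.40) = 0.2725
  C_12 = −[(-0.40)(0.75) − (-0.35)(-0.15)] = 0.3525
  C_13 = (-0.40)(-0.40) − (0.55)(-0.15) = 0.2425
  C_21 = −[(-0.05)(0.75) − (-0.05)(-0.40)] = 0.0575
  C_22 = (0.70)(0.75) − (-0.05)(-0.15) = 0.5175
  C_23 = −[(0.70)(-0.40) − (-0.05)(-0.15)] = 0.2875
  C_31 = (-0.05)(-0.35) − (-0.05)(0.55) = 0.0450
  C_32 = −[(0.70)(-0.35) − (-0.05)(-0.40)] = 0.2650
  C_33 = (0.70)(0.55) − (-0.05)(-0.40) = 0.3650
det(I−A) = Σ_j (I−A)_1j·C_1j = (0.70)(0.2725) + (-0.05)(0.3525) + (-0.05)(0.2425) = 0.1610
adj(I−A) = Cᵀ =
  [ 0.2725   0.0575   0.0450]
  [ 0.3525   0.5175   0.2650]
  [ 0.2425   0.2875   0.3650]
(I − A)⁻¹ = adj(I−A) / det(I−A) ≈
  [   1.6925     0.3571     0.2795]
  [   2.1894     3.2143     1.6460]
  [   1.5062     1.7857     2.2671]
x = (I − A)⁻¹ d = adj(I−A)·d / det(I−A), with det(I−A) = 0.1610:
  x_1 = (0.2725·1200 + 0.0575·1180 + 0.0450·400) / 0.1610 = 412.85 / 0.1610 ≈ 2564.286
  x_2 = (0.3525·1200 + 0.5175·1180 + 0.2650·400) / 0.1610 = 1139.65 / 0.1610 ≈ 7078.571
  x_3 = (0.2425·1200 + 0.2875·1180 + 0.3650·400) / 0.1610 = 776.25 / 0.1610 ≈ 4821.429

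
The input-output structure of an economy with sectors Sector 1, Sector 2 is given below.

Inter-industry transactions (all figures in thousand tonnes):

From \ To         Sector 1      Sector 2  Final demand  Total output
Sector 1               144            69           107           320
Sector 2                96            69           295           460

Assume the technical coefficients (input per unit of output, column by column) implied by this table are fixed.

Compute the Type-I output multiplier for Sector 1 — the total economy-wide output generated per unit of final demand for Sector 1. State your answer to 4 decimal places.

Technical coefficients a_ij = z_ij / X_j:
  a_11 = 144/320 = 0.45, a_21 = 96/320 = 0.30
  a_12 = 69/460 = 0.15, a_22 = 69/460 = 0.15
I − A =
  [   0.55    -0.15]
  [  -0.30     0.85]
det(I−A) = (0.55)(0.85) − (-0.15)(-0.30) = 0.4225
adj(I−A) = [[0.85, 0.15], [0.30, 0.55]]
(I − A)⁻¹ = adj(I−A) / det(I−A) ≈
  [   2.01183     0.35503]
  [   0.71006     1.30178]
The output multiplier for sector j is the column-j sum of the Leontief inverse (I − A)⁻¹ = adj(I−A) / det(I−A).
Column 1 of adj(I−A): (0.85, 0.30); det(I−A) = 0.4225.
m_1 = (0.85 + 0.30) / 0.4225 = 1.15 / 0.4225 ≈ 2.7219.

m_1 = 2.7219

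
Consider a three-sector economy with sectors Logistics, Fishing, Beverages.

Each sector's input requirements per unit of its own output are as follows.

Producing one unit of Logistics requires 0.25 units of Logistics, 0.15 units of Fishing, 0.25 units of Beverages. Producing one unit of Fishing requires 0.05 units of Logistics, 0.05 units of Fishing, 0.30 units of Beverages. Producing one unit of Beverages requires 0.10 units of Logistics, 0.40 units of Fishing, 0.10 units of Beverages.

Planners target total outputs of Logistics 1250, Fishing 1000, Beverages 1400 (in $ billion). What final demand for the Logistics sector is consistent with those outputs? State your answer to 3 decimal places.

I − A =
  [   0.75    -0.05    -0.10]
  [  -0.15     0.95    -0.40]
  [  -0.25    -0.30     0.90]
d = (I − A) x:
  d_1 = (+0.75)·1250 + (-0.05)·1000 + (-0.10)·1400 = 747.500
  d_2 = (-0.15)·1250 + (+0.95)·1000 + (-0.40)·1400 = 202.500
  d_3 = (-0.25)·1250 + (-0.30)·1000 + (+0.90)·1400 = 647.500

d_1 = 747.500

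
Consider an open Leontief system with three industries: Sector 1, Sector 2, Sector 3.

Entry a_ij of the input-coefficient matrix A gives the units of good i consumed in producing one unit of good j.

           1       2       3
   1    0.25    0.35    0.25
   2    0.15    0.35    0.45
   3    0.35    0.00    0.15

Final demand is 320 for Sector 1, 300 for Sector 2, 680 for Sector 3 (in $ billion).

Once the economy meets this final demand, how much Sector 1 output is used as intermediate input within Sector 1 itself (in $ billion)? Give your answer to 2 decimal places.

z_11 = 469.11

I − A =
  [   0.75    -0.35    -0.25]
  [  -0.15     0.65    -0.45]
  [  -0.35     0.00     0.85]
Cofactors of I−A, C_ij = (−1)^(i+j)·(minor ij) (rows/columns in the sector order above):
  C_11 = (0.65)(0.85) − (-0.45)(0.00) = 0.5525
  C_12 = −[(-0.15)(0.85) − (-0.45)(-0.35)] = 0.2850
  C_13 = (-0.15)(0.00) − (0.65)(-0.35) = 0.2275
  C_21 = −[(-0.35)(0.85) − (-0.25)(0.00)] = 0.2975
  C_22 = (0.75)(0.85) − (-0.25)(-0.35) = 0.5500
  C_23 = −[(0.75)(0.00) − (-0.35)(-0.35)] = 0.1225
  C_31 = (-0.35)(-0.45) − (-0.25)(0.65) = 0.3200
  C_32 = −[(0.75)(-0.45) − (-0.25)(-0.15)] = 0.3750
  C_33 = (0.75)(0.65) − (-0.35)(-0.15) = 0.4350
det(I−A) = Σ_j (I−A)_1j·C_1j = (0.75)(0.5525) + (-0.35)(0.2850) + (-0.25)(0.2275) = 0.25775
adj(I−A) = Cᵀ =
  [ 0.5525   0.2975   0.3200]
  [ 0.2850   0.5500   0.3750]
  [ 0.2275   0.1225   0.4350]
(I − A)⁻¹ = adj(I−A) / det(I−A) ≈
  [   2.1435     1.1542     1.2415]
  [   1.1057     2.1339     1.4549]
  [   0.8826     0.4753     1.6877]
First solve x = (I − A)⁻¹ d = adj(I−A)·d / det(I−A); in particular x_1 = (0.5525·320 + 0.2975·300 + 0.3200·680) / 0.25775 = 483.65 / 0.25775 ≈ 1876.4306.
Intermediate flow from 1 to 1: z_11 = a_11 · x_1 = 0.25 × 483.65 / 0.25775 = 120.9125 / 0.25775 ≈ 469.11.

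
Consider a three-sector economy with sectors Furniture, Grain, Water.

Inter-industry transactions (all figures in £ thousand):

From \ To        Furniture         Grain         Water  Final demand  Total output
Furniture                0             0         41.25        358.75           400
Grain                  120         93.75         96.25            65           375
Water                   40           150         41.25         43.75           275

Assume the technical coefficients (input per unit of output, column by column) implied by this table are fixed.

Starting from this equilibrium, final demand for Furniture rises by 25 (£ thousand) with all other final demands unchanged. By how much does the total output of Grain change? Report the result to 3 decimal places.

Technical coefficients a_ij = z_ij / X_j:
  a_11 = 0/400 = 0.00, a_21 = 120/400 = 0.30, a_31 = 40/400 = 0.10
  a_12 = 0/375 = 0.00, a_22 = 93.75/375 = 0.25, a_32 = 150/375 = 0.40
  a_13 = 41.25/275 = 0.15, a_23 = 96.25/275 = 0.35, a_33 = 41.25/275 = 0.15
I − A =
  [   1.00     0.00    -0.15]
  [  -0.30     0.75    -0.35]
  [  -0.10    -0.40     0.85]
Cofactors of I−A, C_ij = (−1)^(i+j)·(minor ij) (rows/columns in the sector order above):
  C_11 = (0.75)(0.85) − (-0.35)(-0.40) = 0.4975
  C_12 = −[(-0.30)(0.85) − (-0.35)(-0.10)] = 0.2900
  C_13 = (-0.30)(-0.40) − (0.75)(-0.10) = 0.1950
  C_21 = −[(0.00)(0.85) − (-0.15)(-0.40)] = 0.0600
  C_22 = (1.00)(0.85) − (-0.15)(-0.10) = 0.8350
  C_23 = −[(1.00)(-0.40) − (0.00)(-0.10)] = 0.4000
  C_31 = (0.00)(-0.35) − (-0.15)(0.75) = 0.1125
  C_32 = −[(1.00)(-0.35) − (-0.15)(-0.30)] = 0.3950
  C_33 = (1.00)(0.75) − (0.00)(-0.30) = 0.7500
det(I−A) = Σ_j (I−A)_1j·C_1j = (1.00)(0.4975) + (0.00)(0.2900) + (-0.15)(0.1950) = 0.46825
adj(I−A) = Cᵀ =
  [ 0.4975   0.0600   0.1125]
  [ 0.2900   0.8350   0.3950]
  [ 0.1950   0.4000   0.7500]
(I − A)⁻¹ = adj(I−A) / det(I−A) ≈
  [   1.0625     0.1281     0.2403]
  [   0.6193     1.7832     0.8436]
  [   0.4164     0.8542     1.6017]
Δx = (I − A)⁻¹ Δd with Δd having +25 in the Furniture component and 0 elsewhere.
So Δx_2 = L_21 · (+25), where L_21 = adj(I−A)_21 / det(I−A) = 0.2900 / 0.46825.
Δx_2 = 0.2900 × (+25) / 0.46825 = 7.25 / 0.46825 ≈ 15.483.

Δx_2 = 15.483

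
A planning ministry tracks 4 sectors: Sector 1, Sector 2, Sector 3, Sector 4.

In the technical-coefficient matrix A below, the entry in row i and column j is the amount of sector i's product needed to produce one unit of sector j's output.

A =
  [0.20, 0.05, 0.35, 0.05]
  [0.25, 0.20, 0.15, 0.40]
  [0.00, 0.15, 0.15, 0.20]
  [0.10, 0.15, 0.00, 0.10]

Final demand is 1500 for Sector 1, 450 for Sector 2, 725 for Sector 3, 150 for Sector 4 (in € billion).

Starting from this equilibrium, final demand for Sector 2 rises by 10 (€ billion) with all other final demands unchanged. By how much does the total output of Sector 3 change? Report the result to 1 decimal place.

I − A =
  [   0.80    -0.05    -0.35    -0.05]
  [  -0.25     0.80    -0.15    -0.40]
  [   0.00    -0.15     0.85    -0.20]
  [  -0.10    -0.15     0.00     0.90]
Compute the cofactors C_ij = (−1)^(i+j)·(3×3 minor ij) of I−A; the adjugate is their transpose:
adj(I−A) = Cᵀ =
  [ 0.536250   0.102375   0.238875   0.128375]
  [ 0.228250   0.600750   0.200000   0.324125]
  [ 0.063250   0.132250   0.508875   0.175375]
  [ 0.097625   0.111500   0.059875   0.502250]
det(I−A) = Σ_j (I−A)_1j·C_1j = (0.80)(0.536250) + (-0.05)(0.228250) + (-0.35)(0.063250) + (-0.05)(0.097625) = 0.39056875
(I − A)⁻¹ = adj(I−A) / det(I−A) ≈
  [   1.3730     0.2621     0.6116     0.3287]
  [   0.5844     1.5381     0.5121     0.8299]
  [   0.1619     0.3386     1.3029     0.4490]
  [   0.2500     0.2855     0.1533     1.2859]
Δx = (I − A)⁻¹ Δd with Δd having +10 in the Sector 2 component and 0 elsewhere.
So Δx_3 = L_32 · (+10), where L_32 = adj(I−A)_32 / det(I−A) = 0.132250 / 0.39056875.
Δx_3 = 0.132250 × (+10) / 0.39056875 = 1.3225 / 0.39056875 ≈ 3.4.

Δx_3 = 3.4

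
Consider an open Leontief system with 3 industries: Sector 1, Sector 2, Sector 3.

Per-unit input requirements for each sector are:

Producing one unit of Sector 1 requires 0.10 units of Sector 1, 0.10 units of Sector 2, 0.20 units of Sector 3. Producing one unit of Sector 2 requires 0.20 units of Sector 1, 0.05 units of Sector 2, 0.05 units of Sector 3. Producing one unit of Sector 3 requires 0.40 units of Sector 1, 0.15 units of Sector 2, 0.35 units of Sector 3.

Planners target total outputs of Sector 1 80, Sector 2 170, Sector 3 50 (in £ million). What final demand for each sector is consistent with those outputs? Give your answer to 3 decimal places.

I − A =
  [   0.90    -0.20    -0.40]
  [  -0.10     0.95    -0.15]
  [  -0.20    -0.05     0.65]
d = (I − A) x:
  d_1 = (+0.90)·80 + (-0.20)·170 + (-0.40)·50 = 18.000
  d_2 = (-0.10)·80 + (+0.95)·170 + (-0.15)·50 = 146.000
  d_3 = (-0.20)·80 + (-0.05)·170 + (+0.65)·50 = 8.000

d_1 = 18.000, d_2 = 146.000, d_3 = 8.000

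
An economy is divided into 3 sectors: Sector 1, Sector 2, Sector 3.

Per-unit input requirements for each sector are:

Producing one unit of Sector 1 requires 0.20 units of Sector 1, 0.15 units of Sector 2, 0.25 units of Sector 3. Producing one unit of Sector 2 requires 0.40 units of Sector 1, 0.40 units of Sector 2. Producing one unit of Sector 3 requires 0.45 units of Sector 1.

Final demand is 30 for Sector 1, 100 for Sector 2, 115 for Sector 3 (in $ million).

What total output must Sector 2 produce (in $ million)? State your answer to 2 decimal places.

x_2 = 229.82

I − A =
  [   0.80    -0.40    -0.45]
  [  -0.15     0.60     0.00]
  [  -0.25     0.00     1.00]
Cofactors of I−A, C_ij = (−1)^(i+j)·(minor ij) (rows/columns in the sector order above):
  C_11 = (0.60)(1.00) − (0.00)(0.00) = 0.6000
  C_12 = −[(-0.15)(1.00) − (0.00)(-0.25)] = 0.1500
  C_13 = (-0.15)(0.00) − (0.60)(-0.25) = 0.1500
  C_21 = −[(-0.40)(1.00) − (-0.45)(0.00)] = 0.4000
  C_22 = (0.80)(1.00) − (-0.45)(-0.25) = 0.6875
  C_23 = −[(0.80)(0.00) − (-0.40)(-0.25)] = 0.1000
  C_31 = (-0.40)(0.00) − (-0.45)(0.60) = 0.2700
  C_32 = −[(0.80)(0.00) − (-0.45)(-0.15)] = 0.0675
  C_33 = (0.80)(0.60) − (-0.40)(-0.15) = 0.4200
det(I−A) = Σ_j (I−A)_1j·C_1j = (0.80)(0.6000) + (-0.40)(0.1500) + (-0.45)(0.1500) = 0.3525
adj(I−A) = Cᵀ =
  [ 0.6000   0.4000   0.2700]
  [ 0.1500   0.6875   0.0675]
  [ 0.1500   0.1000   0.4200]
(I − A)⁻¹ = adj(I−A) / det(I−A) ≈
  [   1.7021     1.1348     0.7660]
  [   0.4255     1.9504     0.1915]
  [   0.4255     0.2837     1.1915]
x = (I − A)⁻¹ d = adj(I−A)·d / det(I−A), with det(I−A) = 0.3525:
  x_1 = (0.6000·30 + 0.4000·100 + 0.2700·115) / 0.3525 = 89.05 / 0.3525 ≈ 252.62
  x_2 = (0.1500·30 + 0.6875·100 + 0.0675·115) / 0.3525 = 81.0125 / 0.3525 ≈ 229.82
  x_3 = (0.1500·30 + 0.1000·100 + 0.4200·115) / 0.3525 = 62.80 / 0.3525 ≈ 178.16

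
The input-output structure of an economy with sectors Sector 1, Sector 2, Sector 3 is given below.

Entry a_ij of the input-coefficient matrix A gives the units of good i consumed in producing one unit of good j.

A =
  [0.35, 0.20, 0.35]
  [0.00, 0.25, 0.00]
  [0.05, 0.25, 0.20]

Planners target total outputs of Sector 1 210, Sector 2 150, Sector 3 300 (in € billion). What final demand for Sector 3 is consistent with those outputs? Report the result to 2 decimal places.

I − A =
  [   0.65    -0.20    -0.35]
  [   0.00     0.75     0.00]
  [  -0.05    -0.25     0.80]
d = (I − A) x:
  d_1 = (+0.65)·210 + (-0.20)·150 + (-0.35)·300 = 1.50
  d_2 = (+0.00)·210 + (+0.75)·150 + (+0.00)·300 = 112.50
  d_3 = (-0.05)·210 + (-0.25)·150 + (+0.80)·300 = 192.00

d_3 = 192.00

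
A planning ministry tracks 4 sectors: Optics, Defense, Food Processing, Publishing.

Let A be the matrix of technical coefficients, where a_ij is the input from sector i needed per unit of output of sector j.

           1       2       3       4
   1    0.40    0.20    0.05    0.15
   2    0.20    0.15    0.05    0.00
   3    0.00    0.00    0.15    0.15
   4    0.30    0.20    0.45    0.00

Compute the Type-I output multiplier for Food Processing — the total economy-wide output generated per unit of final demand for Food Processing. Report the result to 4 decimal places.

I − A =
  [   0.60    -0.20    -0.05    -0.15]
  [  -0.20     0.85    -0.05     0.00]
  [   0.00     0.00     0.85    -0.15]
  [  -0.30    -0.20    -0.45     1.00]
Compute the cofactors C_ij = (−1)^(i+j)·(3×3 minor ij) of I−A; the adjugate is their transpose:
adj(I−A) = Cᵀ =
  [ 0.663625   0.183500   0.111375   0.116250]
  [ 0.158750   0.429000   0.051250   0.031500]
  [ 0.044250   0.027000   0.425750   0.070500]
  [ 0.250750   0.153000   0.235250   0.399500]
det(I−A) = Σ_j (I−A)_1j·C_1j = (0.60)(0.663625) + (-0.20)(0.158750) + (-0.05)(0.044250) + (-0.15)(0.250750) = 0.3266
(I − A)⁻¹ = adj(I−A) / det(I−A) ≈
  [   2.03192     0.56185     0.34101     0.35594]
  [   0.48607     1.31353     0.15692     0.09645]
  [   0.13549     0.08267     1.30358     0.21586]
  [   0.76776     0.46846     0.72030     1.22321]
The output multiplier for sector j is the column-j sum of the Leontief inverse (I − A)⁻¹ = adj(I−A) / det(I−A).
Column 3 of adj(I−A): (0.111375, 0.051250, 0.425750, 0.235250); det(I−A) = 0.3266.
m_3 = (0.111375 + 0.051250 + 0.425750 + 0.235250) / 0.3266 = 0.823625 / 0.3266 ≈ 2.5218.

m_3 = 2.5218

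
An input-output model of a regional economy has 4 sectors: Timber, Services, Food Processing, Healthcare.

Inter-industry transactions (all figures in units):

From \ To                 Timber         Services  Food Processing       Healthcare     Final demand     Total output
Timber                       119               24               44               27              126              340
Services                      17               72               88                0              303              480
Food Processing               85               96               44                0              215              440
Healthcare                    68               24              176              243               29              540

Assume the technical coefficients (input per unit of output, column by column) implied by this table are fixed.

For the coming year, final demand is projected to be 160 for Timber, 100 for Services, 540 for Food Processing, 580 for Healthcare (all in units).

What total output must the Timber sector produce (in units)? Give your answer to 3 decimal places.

Technical coefficients a_ij = z_ij / X_j:
  a_11 = 119/340 = 0.35, a_21 = 17/340 = 0.05, a_31 = 85/340 = 0.25, a_41 = 68/340 = 0.20
  a_12 = 24/480 = 0.05, a_22 = 72/480 = 0.15, a_32 = 96/480 = 0.20, a_42 = 24/480 = 0.05
  a_13 = 44/440 = 0.10, a_23 = 88/440 = 0.20, a_33 = 44/440 = 0.10, a_43 = 176/440 = 0.40
  a_14 = 27/540 = 0.05, a_24 = 0/540 = 0.00, a_34 = 0/540 = 0.00, a_44 = 243/540 = 0.45
I − A =
  [   0.65    -0.05    -0.10    -0.05]
  [  -0.05     0.85    -0.20     0.00]
  [  -0.25    -0.20     0.90     0.00]
  [  -0.20    -0.05    -0.40     0.55]
Compute the cofactors C_ij = (−1)^(i+j)·(3×3 minor ij) of I−A; the adjugate is their transpose:
adj(I−A) = Cᵀ =
  [ 0.398750   0.042000   0.069750   0.036250]
  [ 0.052250   0.294000   0.073250   0.004750]
  [ 0.122375   0.077000   0.293875   0.011125]
  [ 0.238750   0.098000   0.245750   0.444250]
det(I−A) = Σ_j (I−A)_1j·C_1j = (0.65)(0.398750) + (-0.05)(0.052250) + (-0.10)(0.122375) + (-0.05)(0.238750) = 0.2324
(I − A)⁻¹ = adj(I−A) / det(I−A) ≈
  [   1.7158     0.1807     0.3001     0.1560]
  [   0.2248     1.2651     0.3152     0.0204]
  [   0.5266     0.3313     1.2645     0.0479]
  [   1.0273     0.4217     1.0574     1.9116]
x = (I − A)⁻¹ d = adj(I−A)·d / det(I−A), with det(I−A) = 0.2324:
  x_1 = (0.398750·160 + 0.042000·100 + 0.069750·540 + 0.036250·580) / 0.2324 = 126.69 / 0.2324 ≈ 545.138
  x_2 = (0.052250·160 + 0.294000·100 + 0.073250·540 + 0.004750·580) / 0.2324 = 80.07 / 0.2324 ≈ 344.535
  x_3 = (0.122375·160 + 0.077000·100 + 0.293875·540 + 0.011125·580) / 0.2324 = 192.425 / 0.2324 ≈ 827.991
  x_4 = (0.238750·160 + 0.098000·100 + 0.245750·540 + 0.444250·580) / 0.2324 = 438.37 / 0.2324 ≈ 1886.274

x_1 = 545.138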